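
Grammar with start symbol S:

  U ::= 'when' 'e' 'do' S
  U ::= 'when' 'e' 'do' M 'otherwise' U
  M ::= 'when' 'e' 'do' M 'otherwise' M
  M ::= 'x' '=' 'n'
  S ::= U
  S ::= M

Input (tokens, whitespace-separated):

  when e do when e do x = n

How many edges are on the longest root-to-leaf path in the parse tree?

[S [U when e do [S [U when e do [S [M x = n]]]]]]

6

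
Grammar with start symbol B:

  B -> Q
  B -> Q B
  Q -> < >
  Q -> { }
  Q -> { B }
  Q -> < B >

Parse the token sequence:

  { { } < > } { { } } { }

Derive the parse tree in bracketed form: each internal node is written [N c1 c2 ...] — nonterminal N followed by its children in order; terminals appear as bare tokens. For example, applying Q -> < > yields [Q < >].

[B [Q { [B [Q { }] [B [Q < >]]] }] [B [Q { [B [Q { }]] }] [B [Q { }]]]]

B
Q B
{ B } B
{ Q B } B
{ { } B } B
{ { } Q } B
{ { } < > } B
{ { } < > } Q B
{ { } < > } { B } B
{ { } < > } { Q } B
{ { } < > } { { } } B
{ { } < > } { { } } Q
{ { } < > } { { } } { }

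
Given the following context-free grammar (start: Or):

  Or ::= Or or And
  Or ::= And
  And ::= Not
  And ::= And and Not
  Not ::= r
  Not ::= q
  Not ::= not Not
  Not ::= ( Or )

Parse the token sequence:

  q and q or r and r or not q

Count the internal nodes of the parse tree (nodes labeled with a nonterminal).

14

[Or [Or [Or [And [And [Not q]] and [Not q]]] or [And [And [Not r]] and [Not r]]] or [And [Not not [Not q]]]]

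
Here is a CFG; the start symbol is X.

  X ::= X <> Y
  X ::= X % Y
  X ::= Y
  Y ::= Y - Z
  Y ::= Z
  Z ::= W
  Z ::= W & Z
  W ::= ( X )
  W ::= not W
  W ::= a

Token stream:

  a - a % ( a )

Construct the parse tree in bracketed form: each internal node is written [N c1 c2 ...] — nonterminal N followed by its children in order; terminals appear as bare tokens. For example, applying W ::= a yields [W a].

[X [X [Y [Y [Z [W a]]] - [Z [W a]]]] % [Y [Z [W ( [X [Y [Z [W a]]]] )]]]]

X
X % Y
Y % Y
Y - Z % Y
Z - Z % Y
W - Z % Y
a - Z % Y
a - W % Y
a - a % Y
a - a % Z
a - a % W
a - a % ( X )
a - a % ( Y )
a - a % ( Z )
a - a % ( W )
a - a % ( a )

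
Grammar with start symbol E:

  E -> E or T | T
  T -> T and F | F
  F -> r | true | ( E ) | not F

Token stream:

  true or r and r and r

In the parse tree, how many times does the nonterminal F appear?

4

[E [E [T [F true]]] or [T [T [T [F r]] and [F r]] and [F r]]]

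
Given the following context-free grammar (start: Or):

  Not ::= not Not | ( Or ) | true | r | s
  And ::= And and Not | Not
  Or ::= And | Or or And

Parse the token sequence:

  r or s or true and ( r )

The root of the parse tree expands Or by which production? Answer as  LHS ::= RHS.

[Or [Or [Or [And [Not r]]] or [And [Not s]]] or [And [And [Not true]] and [Not ( [Or [And [Not r]]] )]]]

Or ::= Or or And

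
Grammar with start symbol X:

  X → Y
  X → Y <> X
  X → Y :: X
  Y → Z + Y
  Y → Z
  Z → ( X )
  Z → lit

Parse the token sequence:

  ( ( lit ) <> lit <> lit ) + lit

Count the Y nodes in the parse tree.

6

[X [Y [Z ( [X [Y [Z ( [X [Y [Z lit]]] )]] <> [X [Y [Z lit]] <> [X [Y [Z lit]]]]] )] + [Y [Z lit]]]]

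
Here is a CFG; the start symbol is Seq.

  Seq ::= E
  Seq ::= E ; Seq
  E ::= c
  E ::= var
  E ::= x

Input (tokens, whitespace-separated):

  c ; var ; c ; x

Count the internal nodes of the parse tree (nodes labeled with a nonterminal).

[Seq [E c] ; [Seq [E var] ; [Seq [E c] ; [Seq [E x]]]]]

8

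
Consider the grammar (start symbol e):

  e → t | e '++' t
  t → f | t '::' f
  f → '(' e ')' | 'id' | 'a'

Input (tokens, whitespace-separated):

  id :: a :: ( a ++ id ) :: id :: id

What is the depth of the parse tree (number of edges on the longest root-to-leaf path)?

[e [t [t [t [t [t [f id]] :: [f a]] :: [f ( [e [e [t [f a]]] ++ [t [f id]]] )]] :: [f id]] :: [f id]]]

9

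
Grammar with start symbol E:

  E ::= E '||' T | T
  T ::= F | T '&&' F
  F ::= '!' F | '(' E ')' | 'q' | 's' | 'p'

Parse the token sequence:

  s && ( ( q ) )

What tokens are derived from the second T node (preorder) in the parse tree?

[E [T [T [F s]] && [F ( [E [T [F ( [E [T [F q]]] )]]] )]]]

s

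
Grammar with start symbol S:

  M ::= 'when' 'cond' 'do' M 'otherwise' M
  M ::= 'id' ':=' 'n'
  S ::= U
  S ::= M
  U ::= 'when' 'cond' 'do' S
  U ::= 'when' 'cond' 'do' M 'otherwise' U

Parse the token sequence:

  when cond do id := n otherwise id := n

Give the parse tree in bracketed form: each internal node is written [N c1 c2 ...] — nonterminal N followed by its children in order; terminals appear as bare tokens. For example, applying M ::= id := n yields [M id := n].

[S [M when cond do [M id := n] otherwise [M id := n]]]

S
M
when cond do M otherwise M
when cond do id := n otherwise M
when cond do id := n otherwise id := n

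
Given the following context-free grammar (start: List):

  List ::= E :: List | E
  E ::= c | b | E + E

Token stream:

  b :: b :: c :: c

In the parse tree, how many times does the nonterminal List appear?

4

[List [E b] :: [List [E b] :: [List [E c] :: [List [E c]]]]]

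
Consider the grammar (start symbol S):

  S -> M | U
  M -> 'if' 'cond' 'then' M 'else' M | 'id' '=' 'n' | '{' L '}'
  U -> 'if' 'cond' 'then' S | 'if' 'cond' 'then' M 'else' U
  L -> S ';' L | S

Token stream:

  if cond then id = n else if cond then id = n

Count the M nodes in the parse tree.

[S [U if cond then [M id = n] else [U if cond then [S [M id = n]]]]]

2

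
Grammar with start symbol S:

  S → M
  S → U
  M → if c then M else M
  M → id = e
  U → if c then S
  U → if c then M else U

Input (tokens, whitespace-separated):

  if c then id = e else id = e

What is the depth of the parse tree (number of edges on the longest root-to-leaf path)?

3

[S [M if c then [M id = e] else [M id = e]]]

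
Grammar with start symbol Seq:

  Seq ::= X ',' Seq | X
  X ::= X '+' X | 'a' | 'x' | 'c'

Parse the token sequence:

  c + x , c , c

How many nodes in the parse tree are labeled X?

[Seq [X [X c] + [X x]] , [Seq [X c] , [Seq [X c]]]]

5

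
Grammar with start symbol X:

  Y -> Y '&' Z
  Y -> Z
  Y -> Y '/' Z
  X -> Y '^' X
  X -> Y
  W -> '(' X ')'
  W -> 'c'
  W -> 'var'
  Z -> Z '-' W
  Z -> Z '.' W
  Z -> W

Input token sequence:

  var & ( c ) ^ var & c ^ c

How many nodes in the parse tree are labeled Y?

6

[X [Y [Y [Z [W var]]] & [Z [W ( [X [Y [Z [W c]]]] )]]] ^ [X [Y [Y [Z [W var]]] & [Z [W c]]] ^ [X [Y [Z [W c]]]]]]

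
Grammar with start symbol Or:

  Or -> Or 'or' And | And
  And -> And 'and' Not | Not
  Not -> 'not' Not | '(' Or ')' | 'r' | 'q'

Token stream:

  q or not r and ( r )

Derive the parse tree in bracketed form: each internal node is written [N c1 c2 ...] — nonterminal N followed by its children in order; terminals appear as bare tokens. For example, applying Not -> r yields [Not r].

[Or [Or [And [Not q]]] or [And [And [Not not [Not r]]] and [Not ( [Or [And [Not r]]] )]]]

Or
Or or And
And or And
Not or And
q or And
q or And and Not
q or Not and Not
q or not Not and Not
q or not r and Not
q or not r and ( Or )
q or not r and ( And )
q or not r and ( Not )
q or not r and ( r )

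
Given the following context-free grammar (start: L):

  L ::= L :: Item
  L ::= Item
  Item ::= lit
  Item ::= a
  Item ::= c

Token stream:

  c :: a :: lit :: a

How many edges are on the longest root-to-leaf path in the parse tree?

[L [L [L [L [Item c]] :: [Item a]] :: [Item lit]] :: [Item a]]

5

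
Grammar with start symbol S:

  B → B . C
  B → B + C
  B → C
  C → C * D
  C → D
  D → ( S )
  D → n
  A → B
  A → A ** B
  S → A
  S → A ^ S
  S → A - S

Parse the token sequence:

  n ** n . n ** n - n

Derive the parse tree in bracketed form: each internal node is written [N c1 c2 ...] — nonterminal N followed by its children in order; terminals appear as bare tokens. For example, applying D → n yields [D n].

S
A - S
A ** B - S
A ** B ** B - S
B ** B ** B - S
C ** B ** B - S
D ** B ** B - S
n ** B ** B - S
n ** B . C ** B - S
n ** C . C ** B - S
n ** D . C ** B - S
n ** n . C ** B - S
n ** n . D ** B - S
n ** n . n ** B - S
n ** n . n ** C - S
n ** n . n ** D - S
n ** n . n ** n - S
n ** n . n ** n - A
n ** n . n ** n - B
n ** n . n ** n - C
n ** n . n ** n - D
n ** n . n ** n - n

[S [A [A [A [B [C [D n]]]] ** [B [B [C [D n]]] . [C [D n]]]] ** [B [C [D n]]]] - [S [A [B [C [D n]]]]]]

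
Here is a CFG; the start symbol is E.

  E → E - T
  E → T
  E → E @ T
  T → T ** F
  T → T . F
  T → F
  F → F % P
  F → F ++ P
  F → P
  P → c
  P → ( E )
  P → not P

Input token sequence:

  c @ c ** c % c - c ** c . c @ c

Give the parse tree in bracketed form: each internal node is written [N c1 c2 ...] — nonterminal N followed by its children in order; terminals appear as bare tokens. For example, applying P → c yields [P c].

[E [E [E [E [T [F [P c]]]] @ [T [T [F [P c]]] ** [F [F [P c]] % [P c]]]] - [T [T [T [F [P c]]] ** [F [P c]]] . [F [P c]]]] @ [T [F [P c]]]]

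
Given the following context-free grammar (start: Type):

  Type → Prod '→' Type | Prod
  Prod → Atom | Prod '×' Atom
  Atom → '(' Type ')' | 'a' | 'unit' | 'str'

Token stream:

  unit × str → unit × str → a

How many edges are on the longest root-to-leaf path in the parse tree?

[Type [Prod [Prod [Atom unit]] × [Atom str]] → [Type [Prod [Prod [Atom unit]] × [Atom str]] → [Type [Prod [Atom a]]]]]

5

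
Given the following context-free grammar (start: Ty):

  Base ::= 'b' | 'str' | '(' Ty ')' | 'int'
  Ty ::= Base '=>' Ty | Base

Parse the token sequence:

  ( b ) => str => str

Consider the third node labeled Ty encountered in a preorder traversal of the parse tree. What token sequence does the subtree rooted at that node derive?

str => str

[Ty [Base ( [Ty [Base b]] )] => [Ty [Base str] => [Ty [Base str]]]]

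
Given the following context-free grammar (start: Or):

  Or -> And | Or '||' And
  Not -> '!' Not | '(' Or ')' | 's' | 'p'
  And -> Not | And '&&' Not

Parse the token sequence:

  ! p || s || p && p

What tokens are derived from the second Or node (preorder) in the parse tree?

! p || s

[Or [Or [Or [And [Not ! [Not p]]]] || [And [Not s]]] || [And [And [Not p]] && [Not p]]]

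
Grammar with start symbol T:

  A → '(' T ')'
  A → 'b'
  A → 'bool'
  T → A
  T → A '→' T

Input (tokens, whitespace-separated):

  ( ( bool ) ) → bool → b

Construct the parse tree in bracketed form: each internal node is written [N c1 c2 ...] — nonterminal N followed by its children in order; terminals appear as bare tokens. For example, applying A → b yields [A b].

T
A → T
( T ) → T
( A ) → T
( ( T ) ) → T
( ( A ) ) → T
( ( bool ) ) → T
( ( bool ) ) → A → T
( ( bool ) ) → bool → T
( ( bool ) ) → bool → A
( ( bool ) ) → bool → b

[T [A ( [T [A ( [T [A bool]] )]] )] → [T [A bool] → [T [A b]]]]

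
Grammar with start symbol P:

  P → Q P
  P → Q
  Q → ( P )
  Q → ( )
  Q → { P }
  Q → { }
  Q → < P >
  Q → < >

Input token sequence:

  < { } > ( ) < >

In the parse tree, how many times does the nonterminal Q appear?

4

[P [Q < [P [Q { }]] >] [P [Q ( )] [P [Q < >]]]]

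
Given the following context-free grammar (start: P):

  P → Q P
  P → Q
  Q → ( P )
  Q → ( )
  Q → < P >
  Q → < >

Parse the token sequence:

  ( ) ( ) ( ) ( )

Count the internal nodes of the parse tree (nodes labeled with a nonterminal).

8

[P [Q ( )] [P [Q ( )] [P [Q ( )] [P [Q ( )]]]]]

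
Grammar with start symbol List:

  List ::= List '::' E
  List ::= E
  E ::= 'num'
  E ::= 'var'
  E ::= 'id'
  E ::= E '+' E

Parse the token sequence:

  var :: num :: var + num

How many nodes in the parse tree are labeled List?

3

[List [List [List [E var]] :: [E num]] :: [E [E var] + [E num]]]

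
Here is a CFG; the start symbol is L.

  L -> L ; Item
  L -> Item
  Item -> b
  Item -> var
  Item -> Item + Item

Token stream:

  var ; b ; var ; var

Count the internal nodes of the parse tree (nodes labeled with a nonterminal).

[L [L [L [L [Item var]] ; [Item b]] ; [Item var]] ; [Item var]]

8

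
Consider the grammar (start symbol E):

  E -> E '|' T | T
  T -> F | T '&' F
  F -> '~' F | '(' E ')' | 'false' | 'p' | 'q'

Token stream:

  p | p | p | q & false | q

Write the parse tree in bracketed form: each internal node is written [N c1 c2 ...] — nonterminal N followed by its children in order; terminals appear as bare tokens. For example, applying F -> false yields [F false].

E
E | T
E | T | T
E | T | T | T
E | T | T | T | T
T | T | T | T | T
F | T | T | T | T
p | T | T | T | T
p | F | T | T | T
p | p | T | T | T
p | p | F | T | T
p | p | p | T | T
p | p | p | T & F | T
p | p | p | F & F | T
p | p | p | q & F | T
p | p | p | q & false | T
p | p | p | q & false | F
p | p | p | q & false | q

[E [E [E [E [E [T [F p]]] | [T [F p]]] | [T [F p]]] | [T [T [F q]] & [F false]]] | [T [F q]]]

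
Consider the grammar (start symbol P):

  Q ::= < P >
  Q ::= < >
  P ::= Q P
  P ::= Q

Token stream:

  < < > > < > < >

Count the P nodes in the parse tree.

[P [Q < [P [Q < >]] >] [P [Q < >] [P [Q < >]]]]

4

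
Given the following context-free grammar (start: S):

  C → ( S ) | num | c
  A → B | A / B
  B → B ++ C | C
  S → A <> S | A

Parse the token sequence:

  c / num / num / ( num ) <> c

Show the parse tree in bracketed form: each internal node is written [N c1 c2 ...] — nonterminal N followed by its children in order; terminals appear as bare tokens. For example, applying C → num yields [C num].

[S [A [A [A [A [B [C c]]] / [B [C num]]] / [B [C num]]] / [B [C ( [S [A [B [C num]]]] )]]] <> [S [A [B [C c]]]]]

S
A <> S
A / B <> S
A / B / B <> S
A / B / B / B <> S
B / B / B / B <> S
C / B / B / B <> S
c / B / B / B <> S
c / C / B / B <> S
c / num / B / B <> S
c / num / C / B <> S
c / num / num / B <> S
c / num / num / C <> S
c / num / num / ( S ) <> S
c / num / num / ( A ) <> S
c / num / num / ( B ) <> S
c / num / num / ( C ) <> S
c / num / num / ( num ) <> S
c / num / num / ( num ) <> A
c / num / num / ( num ) <> B
c / num / num / ( num ) <> C
c / num / num / ( num ) <> c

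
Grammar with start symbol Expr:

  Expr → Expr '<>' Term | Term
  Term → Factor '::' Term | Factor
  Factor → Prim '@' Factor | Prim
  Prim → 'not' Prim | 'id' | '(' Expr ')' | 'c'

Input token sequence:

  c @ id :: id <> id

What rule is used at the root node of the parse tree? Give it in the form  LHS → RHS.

[Expr [Expr [Term [Factor [Prim c] @ [Factor [Prim id]]] :: [Term [Factor [Prim id]]]]] <> [Term [Factor [Prim id]]]]

Expr → Expr '<>' Term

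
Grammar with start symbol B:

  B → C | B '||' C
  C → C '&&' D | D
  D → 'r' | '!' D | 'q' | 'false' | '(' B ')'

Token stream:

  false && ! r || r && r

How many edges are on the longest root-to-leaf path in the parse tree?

5

[B [B [C [C [D false]] && [D ! [D r]]]] || [C [C [D r]] && [D r]]]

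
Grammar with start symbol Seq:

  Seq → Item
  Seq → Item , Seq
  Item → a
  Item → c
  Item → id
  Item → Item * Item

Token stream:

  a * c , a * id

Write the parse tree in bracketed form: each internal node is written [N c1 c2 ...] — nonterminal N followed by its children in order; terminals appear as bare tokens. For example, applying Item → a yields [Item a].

Seq
Item , Seq
Item * Item , Seq
a * Item , Seq
a * c , Seq
a * c , Item
a * c , Item * Item
a * c , a * Item
a * c , a * id

[Seq [Item [Item a] * [Item c]] , [Seq [Item [Item a] * [Item id]]]]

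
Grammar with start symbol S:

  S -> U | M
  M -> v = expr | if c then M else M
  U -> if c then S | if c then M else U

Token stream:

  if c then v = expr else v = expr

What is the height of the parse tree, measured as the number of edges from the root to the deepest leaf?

[S [M if c then [M v = expr] else [M v = expr]]]

3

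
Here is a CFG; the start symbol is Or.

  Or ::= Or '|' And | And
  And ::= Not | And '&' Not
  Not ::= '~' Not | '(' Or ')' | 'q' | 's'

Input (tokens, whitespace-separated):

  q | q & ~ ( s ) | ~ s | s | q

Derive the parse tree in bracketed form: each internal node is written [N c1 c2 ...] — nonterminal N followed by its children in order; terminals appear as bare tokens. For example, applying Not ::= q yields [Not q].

Or
Or | And
Or | And | And
Or | And | And | And
Or | And | And | And | And
And | And | And | And | And
Not | And | And | And | And
q | And | And | And | And
q | And & Not | And | And | And
q | Not & Not | And | And | And
q | q & Not | And | And | And
q | q & ~ Not | And | And | And
q | q & ~ ( Or ) | And | And | And
q | q & ~ ( And ) | And | And | And
q | q & ~ ( Not ) | And | And | And
q | q & ~ ( s ) | And | And | And
q | q & ~ ( s ) | Not | And | And
q | q & ~ ( s ) | ~ Not | And | And
q | q & ~ ( s ) | ~ s | And | And
q | q & ~ ( s ) | ~ s | Not | And
q | q & ~ ( s ) | ~ s | s | And
q | q & ~ ( s ) | ~ s | s | Not
q | q & ~ ( s ) | ~ s | s | q

[Or [Or [Or [Or [Or [And [Not q]]] | [And [And [Not q]] & [Not ~ [Not ( [Or [And [Not s]]] )]]]] | [And [Not ~ [Not s]]]] | [And [Not s]]] | [And [Not q]]]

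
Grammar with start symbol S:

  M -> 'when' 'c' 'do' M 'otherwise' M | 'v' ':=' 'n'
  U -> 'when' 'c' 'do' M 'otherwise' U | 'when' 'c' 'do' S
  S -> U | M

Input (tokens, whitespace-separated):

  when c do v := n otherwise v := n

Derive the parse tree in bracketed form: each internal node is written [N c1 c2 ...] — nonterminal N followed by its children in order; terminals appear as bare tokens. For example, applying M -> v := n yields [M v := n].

[S [M when c do [M v := n] otherwise [M v := n]]]

S
M
when c do M otherwise M
when c do v := n otherwise M
when c do v := n otherwise v := n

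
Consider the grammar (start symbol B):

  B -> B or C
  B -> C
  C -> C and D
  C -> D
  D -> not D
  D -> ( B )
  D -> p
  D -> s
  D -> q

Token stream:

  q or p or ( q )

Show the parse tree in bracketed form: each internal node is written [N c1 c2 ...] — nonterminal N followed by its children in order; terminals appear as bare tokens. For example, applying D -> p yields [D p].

[B [B [B [C [D q]]] or [C [D p]]] or [C [D ( [B [C [D q]]] )]]]

B
B or C
B or C or C
C or C or C
D or C or C
q or C or C
q or D or C
q or p or C
q or p or D
q or p or ( B )
q or p or ( C )
q or p or ( D )
q or p or ( q )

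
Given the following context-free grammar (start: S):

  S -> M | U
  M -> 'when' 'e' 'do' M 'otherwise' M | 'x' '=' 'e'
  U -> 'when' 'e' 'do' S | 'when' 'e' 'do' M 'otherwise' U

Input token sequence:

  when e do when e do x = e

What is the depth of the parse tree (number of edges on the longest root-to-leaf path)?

[S [U when e do [S [U when e do [S [M x = e]]]]]]

6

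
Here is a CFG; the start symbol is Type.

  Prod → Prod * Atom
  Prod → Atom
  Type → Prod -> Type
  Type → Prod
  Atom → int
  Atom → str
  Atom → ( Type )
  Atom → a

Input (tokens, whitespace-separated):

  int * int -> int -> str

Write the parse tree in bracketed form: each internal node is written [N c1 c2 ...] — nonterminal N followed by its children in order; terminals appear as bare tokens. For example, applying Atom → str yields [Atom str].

Type
Prod -> Type
Prod * Atom -> Type
Atom * Atom -> Type
int * Atom -> Type
int * int -> Type
int * int -> Prod -> Type
int * int -> Atom -> Type
int * int -> int -> Type
int * int -> int -> Prod
int * int -> int -> Atom
int * int -> int -> str

[Type [Prod [Prod [Atom int]] * [Atom int]] -> [Type [Prod [Atom int]] -> [Type [Prod [Atom str]]]]]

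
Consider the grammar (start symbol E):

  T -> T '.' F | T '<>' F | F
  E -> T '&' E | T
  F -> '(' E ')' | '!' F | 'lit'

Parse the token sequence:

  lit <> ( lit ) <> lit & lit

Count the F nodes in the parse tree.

5

[E [T [T [T [F lit]] <> [F ( [E [T [F lit]]] )]] <> [F lit]] & [E [T [F lit]]]]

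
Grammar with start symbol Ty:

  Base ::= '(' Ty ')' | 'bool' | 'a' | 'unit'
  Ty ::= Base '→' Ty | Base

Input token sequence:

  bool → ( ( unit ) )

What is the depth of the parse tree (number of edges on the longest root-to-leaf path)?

7

[Ty [Base bool] → [Ty [Base ( [Ty [Base ( [Ty [Base unit]] )]] )]]]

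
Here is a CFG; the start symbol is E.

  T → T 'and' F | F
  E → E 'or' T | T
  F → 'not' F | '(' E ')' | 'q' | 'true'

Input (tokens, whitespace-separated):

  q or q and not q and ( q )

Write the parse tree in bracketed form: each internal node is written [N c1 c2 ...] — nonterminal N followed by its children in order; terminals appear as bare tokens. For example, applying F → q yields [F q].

E
E or T
T or T
F or T
q or T
q or T and F
q or T and F and F
q or F and F and F
q or q and F and F
q or q and not F and F
q or q and not q and F
q or q and not q and ( E )
q or q and not q and ( T )
q or q and not q and ( F )
q or q and not q and ( q )

[E [E [T [F q]]] or [T [T [T [F q]] and [F not [F q]]] and [F ( [E [T [F q]]] )]]]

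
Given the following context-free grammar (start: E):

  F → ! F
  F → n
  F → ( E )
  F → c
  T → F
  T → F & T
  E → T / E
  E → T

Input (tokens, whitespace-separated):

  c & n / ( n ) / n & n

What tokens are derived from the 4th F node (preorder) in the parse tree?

[E [T [F c] & [T [F n]]] / [E [T [F ( [E [T [F n]]] )]] / [E [T [F n] & [T [F n]]]]]]

n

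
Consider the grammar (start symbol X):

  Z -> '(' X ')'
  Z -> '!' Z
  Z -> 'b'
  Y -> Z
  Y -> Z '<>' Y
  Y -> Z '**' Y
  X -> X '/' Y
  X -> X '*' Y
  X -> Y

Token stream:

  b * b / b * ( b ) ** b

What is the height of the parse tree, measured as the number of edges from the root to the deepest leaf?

6

[X [X [X [X [Y [Z b]]] * [Y [Z b]]] / [Y [Z b]]] * [Y [Z ( [X [Y [Z b]]] )] ** [Y [Z b]]]]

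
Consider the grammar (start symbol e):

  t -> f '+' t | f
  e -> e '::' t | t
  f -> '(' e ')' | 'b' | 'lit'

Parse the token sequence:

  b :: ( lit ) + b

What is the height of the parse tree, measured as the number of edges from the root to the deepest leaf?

6

[e [e [t [f b]]] :: [t [f ( [e [t [f lit]]] )] + [t [f b]]]]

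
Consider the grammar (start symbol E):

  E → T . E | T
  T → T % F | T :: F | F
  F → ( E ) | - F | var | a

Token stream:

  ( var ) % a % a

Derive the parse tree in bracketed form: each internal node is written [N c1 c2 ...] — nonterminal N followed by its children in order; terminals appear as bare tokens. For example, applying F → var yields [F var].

E
T
T % F
T % F % F
F % F % F
( E ) % F % F
( T ) % F % F
( F ) % F % F
( var ) % F % F
( var ) % a % F
( var ) % a % a

[E [T [T [T [F ( [E [T [F var]]] )]] % [F a]] % [F a]]]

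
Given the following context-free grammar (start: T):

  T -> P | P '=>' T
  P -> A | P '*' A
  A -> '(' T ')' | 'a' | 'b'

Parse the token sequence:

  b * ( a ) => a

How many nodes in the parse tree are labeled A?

4

[T [P [P [A b]] * [A ( [T [P [A a]]] )]] => [T [P [A a]]]]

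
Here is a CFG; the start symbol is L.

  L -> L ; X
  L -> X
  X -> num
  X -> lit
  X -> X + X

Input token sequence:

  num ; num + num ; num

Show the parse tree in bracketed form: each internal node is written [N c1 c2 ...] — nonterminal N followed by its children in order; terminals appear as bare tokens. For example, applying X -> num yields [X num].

L
L ; X
L ; X ; X
X ; X ; X
num ; X ; X
num ; X + X ; X
num ; num + X ; X
num ; num + num ; X
num ; num + num ; num

[L [L [L [X num]] ; [X [X num] + [X num]]] ; [X num]]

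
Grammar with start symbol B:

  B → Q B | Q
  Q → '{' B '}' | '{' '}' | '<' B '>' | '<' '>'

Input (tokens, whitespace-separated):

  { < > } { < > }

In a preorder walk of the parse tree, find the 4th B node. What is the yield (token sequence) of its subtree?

< >

[B [Q { [B [Q < >]] }] [B [Q { [B [Q < >]] }]]]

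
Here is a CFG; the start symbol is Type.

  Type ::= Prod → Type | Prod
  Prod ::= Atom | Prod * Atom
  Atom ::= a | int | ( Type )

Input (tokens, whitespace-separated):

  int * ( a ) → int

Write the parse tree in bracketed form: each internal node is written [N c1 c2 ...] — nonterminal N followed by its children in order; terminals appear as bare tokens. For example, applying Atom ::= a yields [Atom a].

Type
Prod → Type
Prod * Atom → Type
Atom * Atom → Type
int * Atom → Type
int * ( Type ) → Type
int * ( Prod ) → Type
int * ( Atom ) → Type
int * ( a ) → Type
int * ( a ) → Prod
int * ( a ) → Atom
int * ( a ) → int

[Type [Prod [Prod [Atom int]] * [Atom ( [Type [Prod [Atom a]]] )]] → [Type [Prod [Atom int]]]]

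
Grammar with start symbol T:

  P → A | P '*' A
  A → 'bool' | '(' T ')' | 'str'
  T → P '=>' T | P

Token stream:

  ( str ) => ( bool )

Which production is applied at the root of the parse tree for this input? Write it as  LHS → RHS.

T → P '=>' T

[T [P [A ( [T [P [A str]]] )]] => [T [P [A ( [T [P [A bool]]] )]]]]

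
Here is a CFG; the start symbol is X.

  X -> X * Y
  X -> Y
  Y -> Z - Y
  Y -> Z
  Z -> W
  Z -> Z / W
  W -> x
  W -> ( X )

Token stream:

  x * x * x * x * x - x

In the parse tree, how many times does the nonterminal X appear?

[X [X [X [X [X [Y [Z [W x]]]] * [Y [Z [W x]]]] * [Y [Z [W x]]]] * [Y [Z [W x]]]] * [Y [Z [W x]] - [Y [Z [W x]]]]]

5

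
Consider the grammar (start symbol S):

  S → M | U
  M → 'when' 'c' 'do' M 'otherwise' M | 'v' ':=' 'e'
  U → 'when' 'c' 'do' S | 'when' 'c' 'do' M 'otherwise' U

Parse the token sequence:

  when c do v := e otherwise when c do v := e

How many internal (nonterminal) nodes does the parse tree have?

6

[S [U when c do [M v := e] otherwise [U when c do [S [M v := e]]]]]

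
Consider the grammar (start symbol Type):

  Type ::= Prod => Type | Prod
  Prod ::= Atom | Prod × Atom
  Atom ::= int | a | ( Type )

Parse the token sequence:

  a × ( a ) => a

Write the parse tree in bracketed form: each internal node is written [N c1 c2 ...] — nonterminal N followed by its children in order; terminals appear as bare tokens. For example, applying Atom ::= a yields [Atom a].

[Type [Prod [Prod [Atom a]] × [Atom ( [Type [Prod [Atom a]]] )]] => [Type [Prod [Atom a]]]]

Type
Prod => Type
Prod × Atom => Type
Atom × Atom => Type
a × Atom => Type
a × ( Type ) => Type
a × ( Prod ) => Type
a × ( Atom ) => Type
a × ( a ) => Type
a × ( a ) => Prod
a × ( a ) => Atom
a × ( a ) => a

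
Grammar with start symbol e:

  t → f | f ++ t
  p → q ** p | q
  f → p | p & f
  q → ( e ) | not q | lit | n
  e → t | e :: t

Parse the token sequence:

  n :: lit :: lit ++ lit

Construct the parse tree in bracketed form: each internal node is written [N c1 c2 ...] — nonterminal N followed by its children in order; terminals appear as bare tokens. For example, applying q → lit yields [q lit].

[e [e [e [t [f [p [q n]]]]] :: [t [f [p [q lit]]]]] :: [t [f [p [q lit]]] ++ [t [f [p [q lit]]]]]]

e
e :: t
e :: t :: t
t :: t :: t
f :: t :: t
p :: t :: t
q :: t :: t
n :: t :: t
n :: f :: t
n :: p :: t
n :: q :: t
n :: lit :: t
n :: lit :: f ++ t
n :: lit :: p ++ t
n :: lit :: q ++ t
n :: lit :: lit ++ t
n :: lit :: lit ++ f
n :: lit :: lit ++ p
n :: lit :: lit ++ q
n :: lit :: lit ++ lit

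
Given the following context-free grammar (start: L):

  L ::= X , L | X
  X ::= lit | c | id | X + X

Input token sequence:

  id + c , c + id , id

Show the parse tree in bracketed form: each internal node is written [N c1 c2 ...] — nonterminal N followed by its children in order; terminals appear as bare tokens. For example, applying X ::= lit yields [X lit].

L
X , L
X + X , L
id + X , L
id + c , L
id + c , X , L
id + c , X + X , L
id + c , c + X , L
id + c , c + id , L
id + c , c + id , X
id + c , c + id , id

[L [X [X id] + [X c]] , [L [X [X c] + [X id]] , [L [X id]]]]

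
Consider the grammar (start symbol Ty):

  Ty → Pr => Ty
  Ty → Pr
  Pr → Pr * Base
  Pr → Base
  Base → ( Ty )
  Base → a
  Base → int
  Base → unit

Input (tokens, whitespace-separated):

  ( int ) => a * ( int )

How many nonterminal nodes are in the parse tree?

[Ty [Pr [Base ( [Ty [Pr [Base int]]] )]] => [Ty [Pr [Pr [Base a]] * [Base ( [Ty [Pr [Base int]]] )]]]]

14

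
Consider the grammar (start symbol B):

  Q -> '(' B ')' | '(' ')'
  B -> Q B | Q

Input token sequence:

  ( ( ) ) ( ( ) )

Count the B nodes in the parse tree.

4

[B [Q ( [B [Q ( )]] )] [B [Q ( [B [Q ( )]] )]]]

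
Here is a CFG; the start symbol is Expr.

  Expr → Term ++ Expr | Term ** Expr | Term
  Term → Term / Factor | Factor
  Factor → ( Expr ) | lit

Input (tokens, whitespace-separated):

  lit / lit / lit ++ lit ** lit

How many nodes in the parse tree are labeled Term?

5

[Expr [Term [Term [Term [Factor lit]] / [Factor lit]] / [Factor lit]] ++ [Expr [Term [Factor lit]] ** [Expr [Term [Factor lit]]]]]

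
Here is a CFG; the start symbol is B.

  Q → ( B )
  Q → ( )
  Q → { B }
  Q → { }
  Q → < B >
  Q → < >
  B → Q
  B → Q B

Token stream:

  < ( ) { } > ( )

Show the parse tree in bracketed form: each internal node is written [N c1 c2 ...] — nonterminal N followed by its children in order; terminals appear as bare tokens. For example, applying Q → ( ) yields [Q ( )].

B
Q B
< B > B
< Q B > B
< ( ) B > B
< ( ) Q > B
< ( ) { } > B
< ( ) { } > Q
< ( ) { } > ( )

[B [Q < [B [Q ( )] [B [Q { }]]] >] [B [Q ( )]]]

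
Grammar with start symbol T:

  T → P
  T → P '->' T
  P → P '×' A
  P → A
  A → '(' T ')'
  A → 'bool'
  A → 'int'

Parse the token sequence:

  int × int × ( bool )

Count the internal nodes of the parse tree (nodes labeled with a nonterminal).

10

[T [P [P [P [A int]] × [A int]] × [A ( [T [P [A bool]]] )]]]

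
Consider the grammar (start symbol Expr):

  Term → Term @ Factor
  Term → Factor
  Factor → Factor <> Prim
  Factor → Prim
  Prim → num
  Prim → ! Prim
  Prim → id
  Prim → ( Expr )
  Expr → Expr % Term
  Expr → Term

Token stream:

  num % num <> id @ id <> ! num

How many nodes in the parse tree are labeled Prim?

[Expr [Expr [Term [Factor [Prim num]]]] % [Term [Term [Factor [Factor [Prim num]] <> [Prim id]]] @ [Factor [Factor [Prim id]] <> [Prim ! [Prim num]]]]]

6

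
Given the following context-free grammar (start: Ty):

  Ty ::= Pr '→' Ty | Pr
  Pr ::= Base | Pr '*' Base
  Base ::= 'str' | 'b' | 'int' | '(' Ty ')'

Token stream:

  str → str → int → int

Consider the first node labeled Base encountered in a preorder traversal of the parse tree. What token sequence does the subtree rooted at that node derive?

str

[Ty [Pr [Base str]] → [Ty [Pr [Base str]] → [Ty [Pr [Base int]] → [Ty [Pr [Base int]]]]]]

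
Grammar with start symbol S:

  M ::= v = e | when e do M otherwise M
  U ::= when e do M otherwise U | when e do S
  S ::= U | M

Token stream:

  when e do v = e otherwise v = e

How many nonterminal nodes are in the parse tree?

[S [M when e do [M v = e] otherwise [M v = e]]]

4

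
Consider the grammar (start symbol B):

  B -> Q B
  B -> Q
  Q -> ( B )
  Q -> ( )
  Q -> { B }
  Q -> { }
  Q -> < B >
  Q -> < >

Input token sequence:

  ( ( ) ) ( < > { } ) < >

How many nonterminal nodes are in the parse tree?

12

[B [Q ( [B [Q ( )]] )] [B [Q ( [B [Q < >] [B [Q { }]]] )] [B [Q < >]]]]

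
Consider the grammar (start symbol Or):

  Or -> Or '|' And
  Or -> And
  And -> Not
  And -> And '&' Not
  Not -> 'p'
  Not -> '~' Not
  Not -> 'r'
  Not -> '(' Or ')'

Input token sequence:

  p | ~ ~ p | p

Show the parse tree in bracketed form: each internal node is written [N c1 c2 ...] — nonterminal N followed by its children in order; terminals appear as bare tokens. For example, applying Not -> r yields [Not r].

Or
Or | And
Or | And | And
And | And | And
Not | And | And
p | And | And
p | Not | And
p | ~ Not | And
p | ~ ~ Not | And
p | ~ ~ p | And
p | ~ ~ p | Not
p | ~ ~ p | p

[Or [Or [Or [And [Not p]]] | [And [Not ~ [Not ~ [Not p]]]]] | [And [Not p]]]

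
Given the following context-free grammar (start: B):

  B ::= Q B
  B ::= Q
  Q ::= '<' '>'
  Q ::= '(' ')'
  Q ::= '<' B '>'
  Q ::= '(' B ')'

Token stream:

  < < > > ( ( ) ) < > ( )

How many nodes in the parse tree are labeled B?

[B [Q < [B [Q < >]] >] [B [Q ( [B [Q ( )]] )] [B [Q < >] [B [Q ( )]]]]]

6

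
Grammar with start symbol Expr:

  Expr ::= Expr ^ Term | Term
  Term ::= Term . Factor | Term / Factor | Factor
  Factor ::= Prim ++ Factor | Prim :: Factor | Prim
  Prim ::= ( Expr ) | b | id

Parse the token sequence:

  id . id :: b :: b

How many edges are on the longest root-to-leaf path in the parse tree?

6

[Expr [Term [Term [Factor [Prim id]]] . [Factor [Prim id] :: [Factor [Prim b] :: [Factor [Prim b]]]]]]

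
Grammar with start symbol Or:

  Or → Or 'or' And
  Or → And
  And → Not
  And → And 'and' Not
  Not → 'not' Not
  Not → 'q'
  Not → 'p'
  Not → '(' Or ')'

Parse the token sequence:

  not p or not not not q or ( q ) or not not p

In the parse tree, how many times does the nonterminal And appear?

[Or [Or [Or [Or [And [Not not [Not p]]]] or [And [Not not [Not not [Not not [Not q]]]]]] or [And [Not ( [Or [And [Not q]]] )]]] or [And [Not not [Not not [Not p]]]]]

5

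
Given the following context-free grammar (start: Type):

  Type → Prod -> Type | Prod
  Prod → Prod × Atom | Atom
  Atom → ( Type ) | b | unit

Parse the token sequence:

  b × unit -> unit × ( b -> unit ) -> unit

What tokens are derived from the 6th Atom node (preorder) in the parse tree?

[Type [Prod [Prod [Atom b]] × [Atom unit]] -> [Type [Prod [Prod [Atom unit]] × [Atom ( [Type [Prod [Atom b]] -> [Type [Prod [Atom unit]]]] )]] -> [Type [Prod [Atom unit]]]]]

unit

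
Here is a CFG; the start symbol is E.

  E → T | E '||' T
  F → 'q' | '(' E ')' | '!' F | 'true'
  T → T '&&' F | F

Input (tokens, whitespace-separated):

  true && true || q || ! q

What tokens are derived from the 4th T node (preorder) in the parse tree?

[E [E [E [T [T [F true]] && [F true]]] || [T [F q]]] || [T [F ! [F q]]]]

! q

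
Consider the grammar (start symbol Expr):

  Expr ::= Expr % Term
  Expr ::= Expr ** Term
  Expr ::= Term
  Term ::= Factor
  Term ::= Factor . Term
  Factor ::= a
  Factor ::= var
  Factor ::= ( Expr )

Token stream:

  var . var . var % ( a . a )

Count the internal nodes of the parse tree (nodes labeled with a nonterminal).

15

[Expr [Expr [Term [Factor var] . [Term [Factor var] . [Term [Factor var]]]]] % [Term [Factor ( [Expr [Term [Factor a] . [Term [Factor a]]]] )]]]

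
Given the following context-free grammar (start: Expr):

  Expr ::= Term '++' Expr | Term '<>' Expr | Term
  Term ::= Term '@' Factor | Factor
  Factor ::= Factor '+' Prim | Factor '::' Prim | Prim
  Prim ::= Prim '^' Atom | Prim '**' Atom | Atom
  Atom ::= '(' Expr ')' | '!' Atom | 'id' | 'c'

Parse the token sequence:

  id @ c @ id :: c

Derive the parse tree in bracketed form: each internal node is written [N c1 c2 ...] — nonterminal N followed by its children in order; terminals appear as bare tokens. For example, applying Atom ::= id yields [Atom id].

[Expr [Term [Term [Term [Factor [Prim [Atom id]]]] @ [Factor [Prim [Atom c]]]] @ [Factor [Factor [Prim [Atom id]]] :: [Prim [Atom c]]]]]

Expr
Term
Term @ Factor
Term @ Factor @ Factor
Factor @ Factor @ Factor
Prim @ Factor @ Factor
Atom @ Factor @ Factor
id @ Factor @ Factor
id @ Prim @ Factor
id @ Atom @ Factor
id @ c @ Factor
id @ c @ Factor :: Prim
id @ c @ Prim :: Prim
id @ c @ Atom :: Prim
id @ c @ id :: Prim
id @ c @ id :: Atom
id @ c @ id :: c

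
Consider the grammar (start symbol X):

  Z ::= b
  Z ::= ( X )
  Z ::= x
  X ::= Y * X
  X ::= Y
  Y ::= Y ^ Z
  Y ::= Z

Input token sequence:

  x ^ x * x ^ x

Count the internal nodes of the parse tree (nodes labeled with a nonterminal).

10

[X [Y [Y [Z x]] ^ [Z x]] * [X [Y [Y [Z x]] ^ [Z x]]]]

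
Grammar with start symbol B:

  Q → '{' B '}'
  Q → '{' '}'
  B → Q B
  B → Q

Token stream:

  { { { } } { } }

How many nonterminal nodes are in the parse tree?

8

[B [Q { [B [Q { [B [Q { }]] }] [B [Q { }]]] }]]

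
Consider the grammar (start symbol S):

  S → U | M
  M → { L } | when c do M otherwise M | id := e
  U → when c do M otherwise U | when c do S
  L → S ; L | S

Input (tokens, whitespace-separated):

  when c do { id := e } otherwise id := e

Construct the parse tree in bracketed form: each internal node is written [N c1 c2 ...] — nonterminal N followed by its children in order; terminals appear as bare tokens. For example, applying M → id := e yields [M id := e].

S
M
when c do M otherwise M
when c do { L } otherwise M
when c do { S } otherwise M
when c do { M } otherwise M
when c do { id := e } otherwise M
when c do { id := e } otherwise id := e

[S [M when c do [M { [L [S [M id := e]]] }] otherwise [M id := e]]]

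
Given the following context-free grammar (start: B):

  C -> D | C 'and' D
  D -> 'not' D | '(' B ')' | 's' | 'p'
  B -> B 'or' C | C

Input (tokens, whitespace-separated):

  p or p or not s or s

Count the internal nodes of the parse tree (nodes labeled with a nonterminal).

13

[B [B [B [B [C [D p]]] or [C [D p]]] or [C [D not [D s]]]] or [C [D s]]]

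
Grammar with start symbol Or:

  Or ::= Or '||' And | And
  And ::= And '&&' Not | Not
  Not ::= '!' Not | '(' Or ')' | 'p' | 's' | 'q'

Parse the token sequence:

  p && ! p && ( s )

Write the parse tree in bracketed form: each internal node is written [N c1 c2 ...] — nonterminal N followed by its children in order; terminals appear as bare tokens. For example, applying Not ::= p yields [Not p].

Or
And
And && Not
And && Not && Not
Not && Not && Not
p && Not && Not
p && ! Not && Not
p && ! p && Not
p && ! p && ( Or )
p && ! p && ( And )
p && ! p && ( Not )
p && ! p && ( s )

[Or [And [And [And [Not p]] && [Not ! [Not p]]] && [Not ( [Or [And [Not s]]] )]]]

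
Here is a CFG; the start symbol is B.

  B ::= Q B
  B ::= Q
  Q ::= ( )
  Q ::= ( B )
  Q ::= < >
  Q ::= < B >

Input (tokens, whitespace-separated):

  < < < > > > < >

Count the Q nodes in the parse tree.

[B [Q < [B [Q < [B [Q < >]] >]] >] [B [Q < >]]]

4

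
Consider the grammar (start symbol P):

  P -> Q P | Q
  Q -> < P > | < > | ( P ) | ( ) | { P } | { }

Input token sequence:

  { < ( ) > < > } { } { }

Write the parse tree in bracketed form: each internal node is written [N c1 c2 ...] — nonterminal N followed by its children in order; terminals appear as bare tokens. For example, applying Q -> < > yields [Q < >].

P
Q P
{ P } P
{ Q P } P
{ < P > P } P
{ < Q > P } P
{ < ( ) > P } P
{ < ( ) > Q } P
{ < ( ) > < > } P
{ < ( ) > < > } Q P
{ < ( ) > < > } { } P
{ < ( ) > < > } { } Q
{ < ( ) > < > } { } { }

[P [Q { [P [Q < [P [Q ( )]] >] [P [Q < >]]] }] [P [Q { }] [P [Q { }]]]]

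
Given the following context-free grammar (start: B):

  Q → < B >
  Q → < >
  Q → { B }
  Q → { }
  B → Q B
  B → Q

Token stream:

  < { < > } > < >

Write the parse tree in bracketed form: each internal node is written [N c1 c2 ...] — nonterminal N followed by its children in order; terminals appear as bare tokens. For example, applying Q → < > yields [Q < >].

[B [Q < [B [Q { [B [Q < >]] }]] >] [B [Q < >]]]

B
Q B
< B > B
< Q > B
< { B } > B
< { Q } > B
< { < > } > B
< { < > } > Q
< { < > } > < >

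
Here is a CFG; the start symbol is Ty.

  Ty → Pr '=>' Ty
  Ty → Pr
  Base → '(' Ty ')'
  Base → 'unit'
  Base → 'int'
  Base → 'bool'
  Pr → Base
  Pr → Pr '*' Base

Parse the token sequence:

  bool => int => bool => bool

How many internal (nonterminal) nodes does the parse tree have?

[Ty [Pr [Base bool]] => [Ty [Pr [Base int]] => [Ty [Pr [Base bool]] => [Ty [Pr [Base bool]]]]]]

12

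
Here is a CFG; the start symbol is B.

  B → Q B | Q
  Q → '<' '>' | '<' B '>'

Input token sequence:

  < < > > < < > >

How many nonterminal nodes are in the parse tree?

[B [Q < [B [Q < >]] >] [B [Q < [B [Q < >]] >]]]

8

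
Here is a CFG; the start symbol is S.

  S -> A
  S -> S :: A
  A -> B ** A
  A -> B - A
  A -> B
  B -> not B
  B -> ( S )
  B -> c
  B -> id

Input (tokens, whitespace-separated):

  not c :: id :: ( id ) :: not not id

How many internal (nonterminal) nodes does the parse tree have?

18

[S [S [S [S [A [B not [B c]]]] :: [A [B id]]] :: [A [B ( [S [A [B id]]] )]]] :: [A [B not [B not [B id]]]]]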